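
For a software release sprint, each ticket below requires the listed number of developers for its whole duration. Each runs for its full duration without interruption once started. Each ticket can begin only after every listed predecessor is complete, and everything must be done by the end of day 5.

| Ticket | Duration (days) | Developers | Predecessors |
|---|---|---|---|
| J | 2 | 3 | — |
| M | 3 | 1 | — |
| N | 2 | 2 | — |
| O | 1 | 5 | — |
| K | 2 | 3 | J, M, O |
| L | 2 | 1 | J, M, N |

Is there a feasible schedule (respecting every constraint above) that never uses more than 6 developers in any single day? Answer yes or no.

yes

Schedule J@1, M@1, N@1, O@3, K@4, L@4: d1:6  d2:6  d3:6  d4:4  d5:4 — peak 6 ≤ 6.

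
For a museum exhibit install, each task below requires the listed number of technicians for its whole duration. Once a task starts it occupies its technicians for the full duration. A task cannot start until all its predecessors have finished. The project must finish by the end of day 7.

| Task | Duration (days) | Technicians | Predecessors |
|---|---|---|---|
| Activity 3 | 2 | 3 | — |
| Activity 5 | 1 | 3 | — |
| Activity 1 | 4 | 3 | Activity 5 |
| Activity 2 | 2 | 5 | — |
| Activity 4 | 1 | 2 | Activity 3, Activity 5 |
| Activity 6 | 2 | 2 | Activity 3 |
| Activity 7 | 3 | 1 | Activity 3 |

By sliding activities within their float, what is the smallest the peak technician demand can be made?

6

Early-start (Activity 3@1, Activity 5@1, Activity 1@2, Activity 2@1, Activity 4@3, Activity 6@3, Activity 7@3) gives peak 11: d1:11  d2:11  d3:8  d4:6  d5:4  d6:0  d7:0.
Shift Activity 2→6, Activity 6→4.
Schedule Activity 3@1, Activity 5@1, Activity 1@2, Activity 2@6, Activity 4@3, Activity 6@4, Activity 7@3: d1:6  d2:6  d3:6  d4:6  d5:6  d6:5  d7:5 — peak 6.
Total technician-days = 40 over 7 days ⇒ peak ≥ ⌈40/7⌉ = 6, so 6 is optimal.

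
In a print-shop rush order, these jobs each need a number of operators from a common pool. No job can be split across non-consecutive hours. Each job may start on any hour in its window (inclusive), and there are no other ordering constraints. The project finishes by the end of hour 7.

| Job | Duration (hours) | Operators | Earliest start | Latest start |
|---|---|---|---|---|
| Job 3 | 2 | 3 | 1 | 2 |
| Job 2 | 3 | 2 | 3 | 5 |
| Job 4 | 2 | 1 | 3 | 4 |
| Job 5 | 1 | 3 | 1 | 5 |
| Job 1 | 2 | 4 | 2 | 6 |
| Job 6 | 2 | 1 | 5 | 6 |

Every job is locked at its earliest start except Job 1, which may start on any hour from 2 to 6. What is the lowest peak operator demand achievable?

Job 1@2: h1:6  h2:7  h3:7  h4:3  h5:3  h6:1  h7:0 → peak 7
Job 1@3: h1:6  h2:3  h3:7  h4:7  h5:3  h6:1  h7:0 → peak 7
Job 1@4: h1:6  h2:3  h3:3  h4:7  h5:7  h6:1  h7:0 → peak 7
Job 1@5: h1:6  h2:3  h3:3  h4:3  h5:7  h6:5  h7:0 → peak 7
Job 1@6: h1:6  h2:3  h3:3  h4:3  h5:3  h6:5  h7:4 → peak 6
Best is Job 1@6, peak 6.

6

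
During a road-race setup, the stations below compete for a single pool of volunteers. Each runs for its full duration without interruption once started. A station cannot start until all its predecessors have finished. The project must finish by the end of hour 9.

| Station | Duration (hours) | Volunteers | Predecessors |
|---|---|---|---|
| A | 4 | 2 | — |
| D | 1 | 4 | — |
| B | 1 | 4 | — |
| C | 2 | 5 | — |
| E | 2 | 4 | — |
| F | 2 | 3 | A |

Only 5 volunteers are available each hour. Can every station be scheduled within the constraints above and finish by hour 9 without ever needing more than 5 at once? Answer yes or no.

no

The minimum achievable peak is 6; 5 < 6, so no feasible schedule stays within the cap.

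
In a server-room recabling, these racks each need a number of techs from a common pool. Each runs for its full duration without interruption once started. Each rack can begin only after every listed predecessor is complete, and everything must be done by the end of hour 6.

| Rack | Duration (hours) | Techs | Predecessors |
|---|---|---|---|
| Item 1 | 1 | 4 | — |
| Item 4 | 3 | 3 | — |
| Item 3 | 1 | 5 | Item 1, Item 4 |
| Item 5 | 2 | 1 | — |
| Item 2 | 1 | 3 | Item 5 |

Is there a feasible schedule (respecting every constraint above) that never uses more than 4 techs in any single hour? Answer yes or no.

The minimum achievable peak is 5; 4 < 5, so no feasible schedule stays within the cap.

no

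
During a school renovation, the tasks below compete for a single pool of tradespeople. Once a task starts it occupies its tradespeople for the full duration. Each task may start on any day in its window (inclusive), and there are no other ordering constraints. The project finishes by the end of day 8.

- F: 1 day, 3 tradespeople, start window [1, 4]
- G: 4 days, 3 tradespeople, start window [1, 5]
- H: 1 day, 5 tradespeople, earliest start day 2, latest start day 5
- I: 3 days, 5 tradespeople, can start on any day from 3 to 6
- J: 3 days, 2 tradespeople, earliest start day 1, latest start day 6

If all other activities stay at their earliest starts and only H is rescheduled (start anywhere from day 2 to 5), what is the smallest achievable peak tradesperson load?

10

H@2: d1:8  d2:10  d3:10  d4:8  d5:5  d6:0  d7:0  d8:0 → peak 10
H@3: d1:8  d2:5  d3:15  d4:8  d5:5  d6:0  d7:0  d8:0 → peak 15
H@4: d1:8  d2:5  d3:10  d4:13  d5:5  d6:0  d7:0  d8:0 → peak 13
H@5: d1:8  d2:5  d3:10  d4:8  d5:10  d6:0  d7:0  d8:0 → peak 10
Best is H@2, peak 10.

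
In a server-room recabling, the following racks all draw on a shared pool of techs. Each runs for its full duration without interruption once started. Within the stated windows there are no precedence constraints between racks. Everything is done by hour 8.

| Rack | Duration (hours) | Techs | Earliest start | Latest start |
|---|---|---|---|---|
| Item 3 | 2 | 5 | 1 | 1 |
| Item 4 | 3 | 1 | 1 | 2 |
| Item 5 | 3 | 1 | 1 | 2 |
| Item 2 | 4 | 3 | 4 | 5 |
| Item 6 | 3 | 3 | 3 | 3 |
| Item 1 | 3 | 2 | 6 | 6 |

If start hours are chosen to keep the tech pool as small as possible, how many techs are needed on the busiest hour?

7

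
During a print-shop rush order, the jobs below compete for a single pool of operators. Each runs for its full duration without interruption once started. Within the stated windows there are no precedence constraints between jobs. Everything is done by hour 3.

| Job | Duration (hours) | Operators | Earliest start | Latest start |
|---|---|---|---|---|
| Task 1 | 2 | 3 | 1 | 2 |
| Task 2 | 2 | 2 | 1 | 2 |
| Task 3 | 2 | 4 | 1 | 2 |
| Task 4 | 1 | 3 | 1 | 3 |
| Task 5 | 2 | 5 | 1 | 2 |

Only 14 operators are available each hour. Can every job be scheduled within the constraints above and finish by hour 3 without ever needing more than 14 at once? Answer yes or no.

yes

Schedule Task 1@1, Task 2@1, Task 3@1, Task 4@1, Task 5@2: h1:12  h2:14  h3:5 — peak 14 ≤ 14.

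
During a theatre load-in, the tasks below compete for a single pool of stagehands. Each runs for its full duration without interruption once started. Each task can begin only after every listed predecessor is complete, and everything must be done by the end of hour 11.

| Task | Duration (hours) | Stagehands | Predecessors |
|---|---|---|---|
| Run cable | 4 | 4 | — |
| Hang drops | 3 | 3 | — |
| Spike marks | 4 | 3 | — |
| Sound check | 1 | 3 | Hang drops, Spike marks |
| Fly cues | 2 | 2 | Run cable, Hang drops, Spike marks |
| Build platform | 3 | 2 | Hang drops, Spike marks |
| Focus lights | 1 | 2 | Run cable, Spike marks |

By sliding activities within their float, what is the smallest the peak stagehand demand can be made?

Early-start (Run cable@1, Hang drops@1, Spike marks@1, Sound check@5, Fly cues@5, Build platform@5, Focus lights@5) gives peak 10: h1:10  h2:10  h3:10  h4:7  h5:9  h6:4  h7:2  h8:0  h9:0  h10:0  h11:0.
Shift Hang drops→5, Spike marks→5, Sound check→9, Fly cues→10, Build platform→9, Focus lights→10.
Schedule Run cable@1, Hang drops@5, Spike marks@5, Sound check@9, Fly cues@10, Build platform@9, Focus lights@10: h1:4  h2:4  h3:4  h4:4  h5:6  h6:6  h7:6  h8:3  h9:5  h10:6  h11:4 — peak 6.

6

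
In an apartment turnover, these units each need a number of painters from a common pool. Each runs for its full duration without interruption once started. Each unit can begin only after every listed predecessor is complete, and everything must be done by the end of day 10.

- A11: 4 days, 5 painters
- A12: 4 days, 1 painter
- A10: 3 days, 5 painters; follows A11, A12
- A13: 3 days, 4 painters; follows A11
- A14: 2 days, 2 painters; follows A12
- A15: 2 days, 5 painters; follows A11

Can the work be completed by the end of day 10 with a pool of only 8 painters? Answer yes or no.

The minimum achievable peak is 9; 8 < 9, so no feasible schedule stays within the cap.

no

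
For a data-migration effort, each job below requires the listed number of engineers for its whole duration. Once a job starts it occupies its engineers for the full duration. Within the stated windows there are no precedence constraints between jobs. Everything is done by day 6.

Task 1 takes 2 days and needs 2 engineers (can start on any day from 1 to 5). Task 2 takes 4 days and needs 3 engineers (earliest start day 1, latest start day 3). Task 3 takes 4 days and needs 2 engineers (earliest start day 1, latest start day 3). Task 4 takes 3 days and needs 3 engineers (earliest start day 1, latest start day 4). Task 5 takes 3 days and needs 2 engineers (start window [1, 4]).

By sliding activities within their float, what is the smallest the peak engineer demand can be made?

Early-start (Task 1@1, Task 2@1, Task 3@1, Task 4@1, Task 5@1) gives peak 12: d1:12  d2:12  d3:10  d4:5  d5:0  d6:0.
Shift Task 3→3, Task 5→4.
Schedule Task 1@1, Task 2@1, Task 3@3, Task 4@1, Task 5@4: d1:8  d2:8  d3:8  d4:7  d5:4  d6:4 — peak 8.

8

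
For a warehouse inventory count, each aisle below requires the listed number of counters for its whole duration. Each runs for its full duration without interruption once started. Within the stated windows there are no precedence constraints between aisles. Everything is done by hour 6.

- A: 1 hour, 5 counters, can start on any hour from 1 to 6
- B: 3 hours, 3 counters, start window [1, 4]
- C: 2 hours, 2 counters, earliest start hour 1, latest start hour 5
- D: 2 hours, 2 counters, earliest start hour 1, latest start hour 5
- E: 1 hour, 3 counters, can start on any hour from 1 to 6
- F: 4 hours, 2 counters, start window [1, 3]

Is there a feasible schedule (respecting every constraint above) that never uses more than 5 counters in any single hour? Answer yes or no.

Total counter-hours = 33; over 6 hours the average is 33/6 > 5, so some hour must exceed 5.

no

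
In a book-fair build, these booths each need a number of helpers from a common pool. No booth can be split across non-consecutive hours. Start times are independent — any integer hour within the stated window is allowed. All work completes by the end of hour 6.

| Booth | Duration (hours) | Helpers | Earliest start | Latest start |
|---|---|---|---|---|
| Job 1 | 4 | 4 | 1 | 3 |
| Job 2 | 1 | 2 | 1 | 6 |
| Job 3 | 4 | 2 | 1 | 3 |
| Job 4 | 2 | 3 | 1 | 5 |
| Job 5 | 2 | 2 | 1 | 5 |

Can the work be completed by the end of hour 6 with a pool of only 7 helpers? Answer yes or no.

Schedule Job 1@1, Job 2@1, Job 3@2, Job 4@5, Job 5@5: h1:6  h2:6  h3:6  h4:6  h5:7  h6:5 — peak 7 ≤ 7.

yes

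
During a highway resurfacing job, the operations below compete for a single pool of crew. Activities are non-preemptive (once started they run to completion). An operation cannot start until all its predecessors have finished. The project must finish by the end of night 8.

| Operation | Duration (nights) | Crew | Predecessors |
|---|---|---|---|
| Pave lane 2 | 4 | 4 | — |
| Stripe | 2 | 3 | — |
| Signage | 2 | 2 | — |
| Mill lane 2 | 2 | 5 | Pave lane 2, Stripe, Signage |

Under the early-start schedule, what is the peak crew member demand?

Early-start schedule: Pave lane 2@1, Stripe@1, Signage@1, Mill lane 2@5.
Load per night: night 1: 9, night 2: 9, night 3: 4, night 4: 4, night 5: 5, night 6: 5, night 7: 0, night 8: 0.
Peak is 9.

9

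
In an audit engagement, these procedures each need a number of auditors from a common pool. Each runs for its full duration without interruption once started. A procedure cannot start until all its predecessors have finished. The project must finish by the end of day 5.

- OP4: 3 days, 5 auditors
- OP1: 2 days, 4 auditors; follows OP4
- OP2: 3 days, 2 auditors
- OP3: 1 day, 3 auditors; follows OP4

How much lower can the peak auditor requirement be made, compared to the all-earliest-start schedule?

Early-start peak: d1:7  d2:7  d3:7  d4:7  d5:4 ⇒ 7.
Leveled (OP4@1, OP1@4, OP2@1, OP3@4): d1:7  d2:7  d3:7  d4:7  d5:4 ⇒ 7.
Reduction 7 − 7 = 0.

0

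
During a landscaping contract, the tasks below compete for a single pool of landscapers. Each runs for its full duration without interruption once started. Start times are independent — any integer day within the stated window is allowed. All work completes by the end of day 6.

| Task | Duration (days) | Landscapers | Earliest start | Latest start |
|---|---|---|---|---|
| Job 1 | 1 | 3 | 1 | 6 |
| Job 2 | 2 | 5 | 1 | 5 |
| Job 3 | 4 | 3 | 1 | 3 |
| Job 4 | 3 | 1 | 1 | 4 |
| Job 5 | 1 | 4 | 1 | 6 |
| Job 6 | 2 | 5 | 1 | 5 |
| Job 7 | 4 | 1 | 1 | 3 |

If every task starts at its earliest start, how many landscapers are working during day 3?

At early start, day 3 has: Job 3, Job 4, Job 7.
Demand: 3 + 1 + 1 = 5.

5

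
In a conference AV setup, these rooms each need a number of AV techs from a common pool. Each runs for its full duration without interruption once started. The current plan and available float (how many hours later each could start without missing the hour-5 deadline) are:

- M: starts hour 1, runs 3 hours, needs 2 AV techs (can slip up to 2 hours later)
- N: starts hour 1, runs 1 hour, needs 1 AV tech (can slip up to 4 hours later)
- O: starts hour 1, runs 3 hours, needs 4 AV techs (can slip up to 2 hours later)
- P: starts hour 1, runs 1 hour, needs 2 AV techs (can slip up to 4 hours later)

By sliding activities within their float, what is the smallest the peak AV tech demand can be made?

6

Early-start (M@1, N@1, O@1, P@1) gives peak 9: h1:9  h2:6  h3:6  h4:0  h5:0.
Shift O→2.
Schedule M@1, N@1, O@2, P@1: h1:5  h2:6  h3:6  h4:4  h5:0 — peak 6.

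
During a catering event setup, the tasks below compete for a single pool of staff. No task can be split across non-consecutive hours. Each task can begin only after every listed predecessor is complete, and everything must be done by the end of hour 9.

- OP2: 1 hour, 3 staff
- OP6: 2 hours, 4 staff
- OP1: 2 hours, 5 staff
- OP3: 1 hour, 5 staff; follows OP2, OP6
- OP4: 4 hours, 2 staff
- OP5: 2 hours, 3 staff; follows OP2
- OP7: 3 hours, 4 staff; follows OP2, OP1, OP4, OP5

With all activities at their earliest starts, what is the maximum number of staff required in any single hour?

14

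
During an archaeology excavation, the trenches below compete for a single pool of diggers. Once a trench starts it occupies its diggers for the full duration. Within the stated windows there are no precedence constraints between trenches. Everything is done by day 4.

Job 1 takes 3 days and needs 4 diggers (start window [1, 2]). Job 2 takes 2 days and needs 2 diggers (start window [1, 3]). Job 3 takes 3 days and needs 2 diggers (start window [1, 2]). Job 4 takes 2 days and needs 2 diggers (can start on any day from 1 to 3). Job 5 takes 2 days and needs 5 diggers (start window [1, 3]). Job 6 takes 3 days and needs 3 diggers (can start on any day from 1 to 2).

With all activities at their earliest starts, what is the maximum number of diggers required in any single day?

Early-start schedule: Job 1@1, Job 2@1, Job 3@1, Job 4@1, Job 5@1, Job 6@1.
Load per day: day 1: 18, day 2: 18, day 3: 9, day 4: 0.
Peak is 18.

18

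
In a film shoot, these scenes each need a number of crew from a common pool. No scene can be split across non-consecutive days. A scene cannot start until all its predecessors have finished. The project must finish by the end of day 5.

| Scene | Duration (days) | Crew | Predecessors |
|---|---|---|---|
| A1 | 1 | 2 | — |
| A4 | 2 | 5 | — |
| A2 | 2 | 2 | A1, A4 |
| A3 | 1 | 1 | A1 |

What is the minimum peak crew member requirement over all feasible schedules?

5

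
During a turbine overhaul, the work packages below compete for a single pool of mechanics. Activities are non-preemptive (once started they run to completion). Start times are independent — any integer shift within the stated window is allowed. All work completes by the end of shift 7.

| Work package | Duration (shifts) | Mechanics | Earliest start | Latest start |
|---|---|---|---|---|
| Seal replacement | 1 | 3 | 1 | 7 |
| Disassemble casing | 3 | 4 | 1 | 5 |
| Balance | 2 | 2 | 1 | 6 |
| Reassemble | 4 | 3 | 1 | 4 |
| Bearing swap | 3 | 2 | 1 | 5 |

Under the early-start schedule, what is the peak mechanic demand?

14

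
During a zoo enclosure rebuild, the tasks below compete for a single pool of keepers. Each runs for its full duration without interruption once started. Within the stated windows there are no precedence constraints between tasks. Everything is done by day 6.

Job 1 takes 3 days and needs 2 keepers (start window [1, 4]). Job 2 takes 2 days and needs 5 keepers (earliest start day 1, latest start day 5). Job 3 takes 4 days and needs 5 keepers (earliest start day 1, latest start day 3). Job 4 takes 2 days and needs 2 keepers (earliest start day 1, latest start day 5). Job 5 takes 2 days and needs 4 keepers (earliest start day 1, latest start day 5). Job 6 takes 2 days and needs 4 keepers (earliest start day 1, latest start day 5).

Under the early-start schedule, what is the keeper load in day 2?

22

At early start, day 2 has: Job 1, Job 2, Job 3, Job 4, Job 5, Job 6.
Demand: 2 + 5 + 5 + 2 + 4 + 4 = 22.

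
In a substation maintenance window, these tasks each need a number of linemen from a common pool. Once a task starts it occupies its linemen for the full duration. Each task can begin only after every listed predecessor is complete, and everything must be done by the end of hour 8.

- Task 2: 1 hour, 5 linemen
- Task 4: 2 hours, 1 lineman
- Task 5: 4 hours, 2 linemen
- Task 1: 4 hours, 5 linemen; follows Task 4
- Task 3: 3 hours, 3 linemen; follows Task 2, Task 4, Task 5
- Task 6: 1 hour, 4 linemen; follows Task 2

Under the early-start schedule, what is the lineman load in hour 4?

7

At early start, hour 4 has: Task 5, Task 1.
Demand: 2 + 5 = 7.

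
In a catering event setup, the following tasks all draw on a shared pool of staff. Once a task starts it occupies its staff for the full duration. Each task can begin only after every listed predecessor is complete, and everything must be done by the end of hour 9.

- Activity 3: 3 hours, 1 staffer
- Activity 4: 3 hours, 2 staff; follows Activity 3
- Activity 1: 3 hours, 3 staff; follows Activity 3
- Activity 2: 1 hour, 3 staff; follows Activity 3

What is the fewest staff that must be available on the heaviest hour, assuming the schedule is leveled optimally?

5

Early-start (Activity 3@1, Activity 4@4, Activity 1@4, Activity 2@4) gives peak 8: h1:1  h2:1  h3:1  h4:8  h5:5  h6:5  h7:0  h8:0  h9:0.
Shift Activity 2→7.
Schedule Activity 3@1, Activity 4@4, Activity 1@4, Activity 2@7: h1:1  h2:1  h3:1  h4:5  h5:5  h6:5  h7:3  h8:0  h9:0 — peak 5.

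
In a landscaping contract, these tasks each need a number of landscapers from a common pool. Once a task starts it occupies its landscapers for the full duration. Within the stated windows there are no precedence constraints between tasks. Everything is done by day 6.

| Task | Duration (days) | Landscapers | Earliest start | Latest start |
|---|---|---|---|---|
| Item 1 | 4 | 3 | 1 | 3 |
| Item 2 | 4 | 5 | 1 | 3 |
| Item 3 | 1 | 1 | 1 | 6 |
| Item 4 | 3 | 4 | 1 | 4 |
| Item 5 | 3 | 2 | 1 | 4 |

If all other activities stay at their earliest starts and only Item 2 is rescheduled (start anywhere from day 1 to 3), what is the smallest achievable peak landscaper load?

14

Item 2@1: d1:15  d2:14  d3:14  d4:8  d5:0  d6:0 → peak 15
Item 2@2: d1:10  d2:14  d3:14  d4:8  d5:5  d6:0 → peak 14
Item 2@3: d1:10  d2:9  d3:14  d4:8  d5:5  d6:5 → peak 14
Best is Item 2@2, peak 14.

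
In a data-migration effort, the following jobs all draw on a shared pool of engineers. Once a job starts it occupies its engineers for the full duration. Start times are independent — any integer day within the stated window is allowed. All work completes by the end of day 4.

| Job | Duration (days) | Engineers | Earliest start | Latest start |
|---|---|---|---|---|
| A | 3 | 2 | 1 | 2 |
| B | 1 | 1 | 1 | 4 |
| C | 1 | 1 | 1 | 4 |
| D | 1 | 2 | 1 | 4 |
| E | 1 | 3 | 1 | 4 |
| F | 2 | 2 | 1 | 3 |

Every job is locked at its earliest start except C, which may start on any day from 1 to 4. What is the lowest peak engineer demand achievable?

10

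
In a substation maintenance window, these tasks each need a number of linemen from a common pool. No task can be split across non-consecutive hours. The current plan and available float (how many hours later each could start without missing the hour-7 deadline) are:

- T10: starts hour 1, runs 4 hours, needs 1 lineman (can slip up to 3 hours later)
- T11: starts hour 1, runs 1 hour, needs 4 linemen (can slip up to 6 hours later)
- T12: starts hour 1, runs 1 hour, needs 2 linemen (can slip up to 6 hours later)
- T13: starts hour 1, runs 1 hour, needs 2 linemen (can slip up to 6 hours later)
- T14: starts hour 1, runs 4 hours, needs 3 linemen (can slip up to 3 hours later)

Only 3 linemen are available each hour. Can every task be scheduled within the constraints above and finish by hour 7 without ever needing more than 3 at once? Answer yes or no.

Total lineman-hours = 24; over 7 hours the average is 24/7 > 3, so some hour must exceed 3.

no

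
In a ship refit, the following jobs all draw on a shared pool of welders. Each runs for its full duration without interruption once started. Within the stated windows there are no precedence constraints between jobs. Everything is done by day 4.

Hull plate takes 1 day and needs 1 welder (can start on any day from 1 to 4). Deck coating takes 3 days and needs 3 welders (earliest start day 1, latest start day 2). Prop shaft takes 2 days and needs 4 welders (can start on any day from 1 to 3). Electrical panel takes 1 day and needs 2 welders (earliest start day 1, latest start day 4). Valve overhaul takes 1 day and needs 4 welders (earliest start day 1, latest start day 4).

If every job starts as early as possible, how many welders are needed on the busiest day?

14

Early-start schedule: Hull plate@1, Deck coating@1, Prop shaft@1, Electrical panel@1, Valve overhaul@1.
Load per day: day 1: 14, day 2: 7, day 3: 3, day 4: 0.
Peak is 14.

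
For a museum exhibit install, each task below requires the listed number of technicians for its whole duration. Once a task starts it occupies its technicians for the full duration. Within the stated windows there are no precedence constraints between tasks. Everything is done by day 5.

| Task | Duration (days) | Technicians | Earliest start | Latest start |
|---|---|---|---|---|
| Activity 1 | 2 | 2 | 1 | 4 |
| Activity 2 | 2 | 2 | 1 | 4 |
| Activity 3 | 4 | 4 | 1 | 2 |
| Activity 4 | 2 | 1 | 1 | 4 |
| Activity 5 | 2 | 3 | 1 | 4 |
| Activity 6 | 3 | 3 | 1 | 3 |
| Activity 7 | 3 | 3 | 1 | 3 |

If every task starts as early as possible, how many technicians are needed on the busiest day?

18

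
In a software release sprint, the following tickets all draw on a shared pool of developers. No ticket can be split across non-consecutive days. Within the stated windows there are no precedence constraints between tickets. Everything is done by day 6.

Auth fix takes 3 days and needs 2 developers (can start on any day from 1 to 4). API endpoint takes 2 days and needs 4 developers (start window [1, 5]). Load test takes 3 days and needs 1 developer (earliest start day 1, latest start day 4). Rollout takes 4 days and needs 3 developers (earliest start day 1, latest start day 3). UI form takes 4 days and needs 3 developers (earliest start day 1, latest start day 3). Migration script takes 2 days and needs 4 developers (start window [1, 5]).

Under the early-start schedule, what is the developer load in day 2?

At early start, day 2 has: Auth fix, API endpoint, Load test, Rollout, UI form, Migration script.
Demand: 2 + 4 + 1 + 3 + 3 + 4 = 17.

17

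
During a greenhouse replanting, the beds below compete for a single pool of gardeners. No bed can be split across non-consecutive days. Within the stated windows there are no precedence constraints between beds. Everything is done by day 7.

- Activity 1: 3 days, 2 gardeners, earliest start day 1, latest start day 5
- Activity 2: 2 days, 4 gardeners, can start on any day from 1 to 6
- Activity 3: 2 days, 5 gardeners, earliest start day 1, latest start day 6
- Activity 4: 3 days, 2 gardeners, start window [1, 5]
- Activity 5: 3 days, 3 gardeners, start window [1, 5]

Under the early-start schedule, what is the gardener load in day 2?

16

At early start, day 2 has: Activity 1, Activity 2, Activity 3, Activity 4, Activity 5.
Demand: 2 + 4 + 5 + 2 + 3 = 16.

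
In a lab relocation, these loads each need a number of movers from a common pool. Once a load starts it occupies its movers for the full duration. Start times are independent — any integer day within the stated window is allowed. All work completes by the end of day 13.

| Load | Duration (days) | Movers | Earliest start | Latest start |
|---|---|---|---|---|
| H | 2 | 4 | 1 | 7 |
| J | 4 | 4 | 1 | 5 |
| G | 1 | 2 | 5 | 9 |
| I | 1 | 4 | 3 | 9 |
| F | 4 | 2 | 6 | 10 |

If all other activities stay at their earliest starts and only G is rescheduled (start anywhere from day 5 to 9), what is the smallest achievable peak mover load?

G@5: d1:8  d2:8  d3:8  d4:4  d5:2  d6:2  d7:2  d8:2  d9:2  d10:0  d11:0  d12:0  d13:0 → peak 8
G@6: d1:8  d2:8  d3:8  d4:4  d5:0  d6:4  d7:2  d8:2  d9:2  d10:0  d11:0  d12:0  d13:0 → peak 8
G@7: d1:8  d2:8  d3:8  d4:4  d5:0  d6:2  d7:4  d8:2  d9:2  d10:0  d11:0  d12:0  d13:0 → peak 8
G@8: d1:8  d2:8  d3:8  d4:4  d5:0  d6:2  d7:2  d8:4  d9:2  d10:0  d11:0  d12:0  d13:0 → peak 8
G@9: d1:8  d2:8  d3:8  d4:4  d5:0  d6:2  d7:2  d8:2  d9:4  d10:0  d11:0  d12:0  d13:0 → peak 8
Best is G@5, peak 8.

8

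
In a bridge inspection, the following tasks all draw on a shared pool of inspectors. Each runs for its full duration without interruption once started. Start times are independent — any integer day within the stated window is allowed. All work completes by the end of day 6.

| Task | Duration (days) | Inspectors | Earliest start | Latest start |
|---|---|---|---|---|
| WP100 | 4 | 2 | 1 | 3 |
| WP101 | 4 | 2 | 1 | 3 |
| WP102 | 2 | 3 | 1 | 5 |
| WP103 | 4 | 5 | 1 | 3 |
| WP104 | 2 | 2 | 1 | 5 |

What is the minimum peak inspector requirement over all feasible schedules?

9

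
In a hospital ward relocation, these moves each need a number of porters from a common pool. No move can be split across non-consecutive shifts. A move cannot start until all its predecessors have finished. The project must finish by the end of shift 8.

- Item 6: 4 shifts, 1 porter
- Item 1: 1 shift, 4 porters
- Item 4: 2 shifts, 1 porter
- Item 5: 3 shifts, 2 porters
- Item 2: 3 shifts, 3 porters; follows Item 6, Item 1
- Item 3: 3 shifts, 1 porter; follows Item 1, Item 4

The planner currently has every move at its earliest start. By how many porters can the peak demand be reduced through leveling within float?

Early-start peak: s1:8  s2:4  s3:4  s4:2  s5:4  s6:3  s7:3  s8:0 ⇒ 8.
Leveled (Item 6@1, Item 1@5, Item 4@1, Item 5@1, Item 2@6, Item 3@6): s1:4  s2:4  s3:3  s4:1  s5:4  s6:4  s7:4  s8:4 ⇒ 4.
Reduction 8 − 4 = 4.

4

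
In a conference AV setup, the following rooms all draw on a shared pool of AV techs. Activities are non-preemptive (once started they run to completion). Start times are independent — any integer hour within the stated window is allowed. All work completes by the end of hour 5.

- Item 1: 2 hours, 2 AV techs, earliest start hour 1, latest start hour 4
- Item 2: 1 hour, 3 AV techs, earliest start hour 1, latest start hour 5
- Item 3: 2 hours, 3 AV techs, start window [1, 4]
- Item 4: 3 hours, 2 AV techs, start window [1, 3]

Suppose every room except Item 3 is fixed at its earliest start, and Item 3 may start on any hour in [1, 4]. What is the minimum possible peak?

7

Item 3@1: h1:10  h2:7  h3:2  h4:0  h5:0 → peak 10
Item 3@2: h1:7  h2:7  h3:5  h4:0  h5:0 → peak 7
Item 3@3: h1:7  h2:4  h3:5  h4:3  h5:0 → peak 7
Item 3@4: h1:7  h2:4  h3:2  h4:3  h5:3 → peak 7
Best is Item 3@2, peak 7.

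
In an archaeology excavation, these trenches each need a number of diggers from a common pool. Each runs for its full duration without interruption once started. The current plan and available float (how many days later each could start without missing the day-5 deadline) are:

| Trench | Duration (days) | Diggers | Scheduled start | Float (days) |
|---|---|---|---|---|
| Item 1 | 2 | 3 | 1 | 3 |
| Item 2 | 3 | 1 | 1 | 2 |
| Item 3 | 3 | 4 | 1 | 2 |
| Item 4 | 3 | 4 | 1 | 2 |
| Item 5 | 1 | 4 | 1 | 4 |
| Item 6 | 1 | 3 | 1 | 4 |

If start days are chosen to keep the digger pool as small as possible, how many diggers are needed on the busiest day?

Early-start (Item 1@1, Item 2@1, Item 3@1, Item 4@1, Item 5@1, Item 6@1) gives peak 19: d1:19  d2:12  d3:9  d4:0  d5:0.
Shift Item 4→3, Item 5→4, Item 6→5.
Schedule Item 1@1, Item 2@1, Item 3@1, Item 4@3, Item 5@4, Item 6@5: d1:8  d2:8  d3:9  d4:8  d5:7 — peak 9.

9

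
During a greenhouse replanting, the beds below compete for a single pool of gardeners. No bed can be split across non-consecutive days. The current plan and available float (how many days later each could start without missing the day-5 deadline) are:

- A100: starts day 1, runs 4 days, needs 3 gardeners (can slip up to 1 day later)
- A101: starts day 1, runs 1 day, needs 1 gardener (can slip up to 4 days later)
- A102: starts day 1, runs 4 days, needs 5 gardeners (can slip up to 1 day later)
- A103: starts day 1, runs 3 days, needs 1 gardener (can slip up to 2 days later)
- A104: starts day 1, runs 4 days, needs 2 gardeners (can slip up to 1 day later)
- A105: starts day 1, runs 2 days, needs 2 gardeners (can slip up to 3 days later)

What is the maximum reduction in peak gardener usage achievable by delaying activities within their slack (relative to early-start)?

Early-start peak: d1:14  d2:13  d3:11  d4:10  d5:0 ⇒ 14.
Leveled (A100@1, A101@1, A102@1, A103@1, A104@1, A105@4): d1:12  d2:11  d3:11  d4:12  d5:2 ⇒ 12.
Reduction 14 − 12 = 2.

2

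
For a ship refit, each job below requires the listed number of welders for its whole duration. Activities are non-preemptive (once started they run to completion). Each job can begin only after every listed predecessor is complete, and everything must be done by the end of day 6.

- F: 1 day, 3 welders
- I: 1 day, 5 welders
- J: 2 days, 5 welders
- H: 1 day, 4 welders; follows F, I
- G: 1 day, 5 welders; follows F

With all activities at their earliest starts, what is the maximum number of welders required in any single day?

Early-start schedule: F@1, I@1, J@1, H@2, G@2.
Load per day: day 1: 13, day 2: 14, day 3: 0, day 4: 0, day 5: 0, day 6: 0.
Peak is 14.

14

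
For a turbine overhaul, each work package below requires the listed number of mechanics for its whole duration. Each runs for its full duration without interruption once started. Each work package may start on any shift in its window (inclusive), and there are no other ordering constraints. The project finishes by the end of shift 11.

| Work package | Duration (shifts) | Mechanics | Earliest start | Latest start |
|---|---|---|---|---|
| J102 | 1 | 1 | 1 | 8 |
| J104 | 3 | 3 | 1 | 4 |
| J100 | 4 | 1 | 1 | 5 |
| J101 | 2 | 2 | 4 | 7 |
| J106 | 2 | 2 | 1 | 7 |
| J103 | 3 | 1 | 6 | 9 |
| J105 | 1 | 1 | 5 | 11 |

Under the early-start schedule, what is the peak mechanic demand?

Early-start schedule: J102@1, J104@1, J100@1, J101@4, J106@1, J103@6, J105@5.
Load per shift: shift 1: 7, shift 2: 6, shift 3: 4, shift 4: 3, shift 5: 3, shift 6: 1, shift 7: 1, shift 8: 1, shift 9: 0, shift 10: 0, shift 11: 0.
Peak is 7.

7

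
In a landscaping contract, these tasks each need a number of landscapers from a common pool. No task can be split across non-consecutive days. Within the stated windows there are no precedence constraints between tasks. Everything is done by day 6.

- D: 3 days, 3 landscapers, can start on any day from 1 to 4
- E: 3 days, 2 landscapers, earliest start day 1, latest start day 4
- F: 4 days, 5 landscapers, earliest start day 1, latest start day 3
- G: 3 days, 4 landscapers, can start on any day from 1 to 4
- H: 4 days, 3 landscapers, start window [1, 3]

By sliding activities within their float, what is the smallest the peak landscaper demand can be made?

13

Early-start (D@1, E@1, F@1, G@1, H@1) gives peak 17: d1:17  d2:17  d3:17  d4:8  d5:0  d6:0.
Shift G→4.
Schedule D@1, E@1, F@1, G@4, H@1: d1:13  d2:13  d3:13  d4:12  d5:4  d6:4 — peak 13.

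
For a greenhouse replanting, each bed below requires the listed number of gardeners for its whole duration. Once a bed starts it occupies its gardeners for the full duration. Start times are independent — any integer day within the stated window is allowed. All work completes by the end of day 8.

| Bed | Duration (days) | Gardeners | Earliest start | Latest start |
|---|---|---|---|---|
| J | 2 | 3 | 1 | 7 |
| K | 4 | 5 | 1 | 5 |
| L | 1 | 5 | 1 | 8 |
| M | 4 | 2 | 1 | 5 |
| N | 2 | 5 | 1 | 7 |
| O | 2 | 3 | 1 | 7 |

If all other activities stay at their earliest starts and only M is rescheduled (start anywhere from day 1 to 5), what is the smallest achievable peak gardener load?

21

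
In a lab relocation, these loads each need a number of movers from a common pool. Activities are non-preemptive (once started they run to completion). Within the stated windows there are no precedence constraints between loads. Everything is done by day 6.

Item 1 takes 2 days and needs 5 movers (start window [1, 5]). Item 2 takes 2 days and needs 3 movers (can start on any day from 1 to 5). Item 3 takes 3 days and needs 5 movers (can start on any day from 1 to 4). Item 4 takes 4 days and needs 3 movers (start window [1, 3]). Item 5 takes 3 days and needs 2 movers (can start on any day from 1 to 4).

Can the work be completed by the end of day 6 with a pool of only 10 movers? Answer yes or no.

yes

Schedule Item 1@1, Item 2@1, Item 3@3, Item 4@3, Item 5@1: d1:10  d2:10  d3:10  d4:8  d5:8  d6:3 — peak 10 ≤ 10.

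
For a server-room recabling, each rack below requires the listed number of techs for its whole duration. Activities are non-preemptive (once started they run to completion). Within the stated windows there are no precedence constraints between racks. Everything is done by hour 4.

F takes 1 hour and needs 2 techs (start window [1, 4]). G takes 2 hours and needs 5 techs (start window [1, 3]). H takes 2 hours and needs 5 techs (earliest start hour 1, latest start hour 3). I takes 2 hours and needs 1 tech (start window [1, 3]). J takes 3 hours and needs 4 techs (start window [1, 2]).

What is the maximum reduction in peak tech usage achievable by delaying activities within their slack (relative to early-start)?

Early-start peak: h1:17  h2:15  h3:4  h4:0 ⇒ 17.
Leveled (F@1, G@1, H@3, I@1, J@2): h1:8  h2:10  h3:9  h4:9 ⇒ 10.
Reduction 17 − 10 = 7.

7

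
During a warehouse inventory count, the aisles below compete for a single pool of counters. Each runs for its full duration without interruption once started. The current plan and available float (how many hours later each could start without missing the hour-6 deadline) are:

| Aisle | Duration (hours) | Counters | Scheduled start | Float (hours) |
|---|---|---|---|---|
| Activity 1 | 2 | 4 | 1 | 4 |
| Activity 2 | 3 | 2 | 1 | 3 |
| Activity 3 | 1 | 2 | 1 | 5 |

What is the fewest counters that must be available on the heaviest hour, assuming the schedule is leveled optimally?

Early-start (Activity 1@1, Activity 2@1, Activity 3@1) gives peak 8: h1:8  h2:6  h3:2  h4:0  h5:0  h6:0.
Shift Activity 2→3, Activity 3→3.
Schedule Activity 1@1, Activity 2@3, Activity 3@3: h1:4  h2:4  h3:4  h4:2  h5:2  h6:0 — peak 4.

4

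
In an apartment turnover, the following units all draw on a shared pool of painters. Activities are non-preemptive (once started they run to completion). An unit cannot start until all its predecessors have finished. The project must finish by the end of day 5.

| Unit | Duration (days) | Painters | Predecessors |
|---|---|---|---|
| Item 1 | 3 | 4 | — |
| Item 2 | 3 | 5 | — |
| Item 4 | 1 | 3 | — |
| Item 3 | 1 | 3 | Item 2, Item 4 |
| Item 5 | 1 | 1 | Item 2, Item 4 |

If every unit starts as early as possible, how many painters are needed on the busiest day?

Early-start schedule: Item 1@1, Item 2@1, Item 4@1, Item 3@4, Item 5@4.
Load per day: day 1: 12, day 2: 9, day 3: 9, day 4: 4, day 5: 0.
Peak is 12.

12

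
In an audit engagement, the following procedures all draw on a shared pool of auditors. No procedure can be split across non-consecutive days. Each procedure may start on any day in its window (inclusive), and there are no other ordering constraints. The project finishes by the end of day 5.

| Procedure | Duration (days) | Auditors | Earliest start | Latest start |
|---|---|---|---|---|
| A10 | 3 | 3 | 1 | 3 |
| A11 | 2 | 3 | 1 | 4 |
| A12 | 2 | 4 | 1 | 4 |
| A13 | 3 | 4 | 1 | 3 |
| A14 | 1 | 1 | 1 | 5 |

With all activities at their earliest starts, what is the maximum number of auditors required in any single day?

15

Early-start schedule: A10@1, A11@1, A12@1, A13@1, A14@1.
Load per day: day 1: 15, day 2: 14, day 3: 7, day 4: 0, day 5: 0.
Peak is 15.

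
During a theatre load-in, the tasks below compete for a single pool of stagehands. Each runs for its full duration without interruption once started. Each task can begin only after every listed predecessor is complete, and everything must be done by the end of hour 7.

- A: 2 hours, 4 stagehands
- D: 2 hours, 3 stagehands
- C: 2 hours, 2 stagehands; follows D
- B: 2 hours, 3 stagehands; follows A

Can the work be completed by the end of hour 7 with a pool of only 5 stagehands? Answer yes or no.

Schedule A@1, D@3, C@5, B@5: h1:4  h2:4  h3:3  h4:3  h5:5  h6:5  h7:0 — peak 5 ≤ 5.

yes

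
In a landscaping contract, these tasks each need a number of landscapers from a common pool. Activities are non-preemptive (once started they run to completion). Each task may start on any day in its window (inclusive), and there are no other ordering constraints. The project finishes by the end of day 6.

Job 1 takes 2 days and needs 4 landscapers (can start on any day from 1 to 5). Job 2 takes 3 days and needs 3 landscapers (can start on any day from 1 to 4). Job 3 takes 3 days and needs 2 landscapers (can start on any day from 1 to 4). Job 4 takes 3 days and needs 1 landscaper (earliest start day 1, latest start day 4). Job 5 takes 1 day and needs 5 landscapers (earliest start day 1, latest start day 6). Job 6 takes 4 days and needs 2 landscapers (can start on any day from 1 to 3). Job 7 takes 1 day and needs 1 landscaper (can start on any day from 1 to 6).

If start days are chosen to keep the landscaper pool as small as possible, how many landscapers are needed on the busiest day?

Early-start (Job 1@1, Job 2@1, Job 3@1, Job 4@1, Job 5@1, Job 6@1, Job 7@1) gives peak 18: d1:18  d2:12  d3:8  d4:2  d5:0  d6:0.
Shift Job 2→3, Job 3→4, Job 5→6, Job 7→3.
Schedule Job 1@1, Job 2@3, Job 3@4, Job 4@1, Job 5@6, Job 6@1, Job 7@3: d1:7  d2:7  d3:7  d4:7  d5:5  d6:7 — peak 7.
Total landscaper-days = 40 over 6 days ⇒ peak ≥ ⌈40/6⌉ = 7, so 7 is optimal.

7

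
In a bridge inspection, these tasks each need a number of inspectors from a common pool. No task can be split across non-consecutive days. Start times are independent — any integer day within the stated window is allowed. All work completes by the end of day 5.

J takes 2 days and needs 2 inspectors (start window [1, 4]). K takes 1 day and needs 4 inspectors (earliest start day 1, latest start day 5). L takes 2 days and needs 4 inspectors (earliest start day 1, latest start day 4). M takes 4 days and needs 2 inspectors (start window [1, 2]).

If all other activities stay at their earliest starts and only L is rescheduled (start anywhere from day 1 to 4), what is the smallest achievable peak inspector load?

L@1: d1:12  d2:8  d3:2  d4:2  d5:0 → peak 12
L@2: d1:8  d2:8  d3:6  d4:2  d5:0 → peak 8
L@3: d1:8  d2:4  d3:6  d4:6  d5:0 → peak 8
L@4: d1:8  d2:4  d3:2  d4:6  d5:4 → peak 8
Best is L@2, peak 8.

8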